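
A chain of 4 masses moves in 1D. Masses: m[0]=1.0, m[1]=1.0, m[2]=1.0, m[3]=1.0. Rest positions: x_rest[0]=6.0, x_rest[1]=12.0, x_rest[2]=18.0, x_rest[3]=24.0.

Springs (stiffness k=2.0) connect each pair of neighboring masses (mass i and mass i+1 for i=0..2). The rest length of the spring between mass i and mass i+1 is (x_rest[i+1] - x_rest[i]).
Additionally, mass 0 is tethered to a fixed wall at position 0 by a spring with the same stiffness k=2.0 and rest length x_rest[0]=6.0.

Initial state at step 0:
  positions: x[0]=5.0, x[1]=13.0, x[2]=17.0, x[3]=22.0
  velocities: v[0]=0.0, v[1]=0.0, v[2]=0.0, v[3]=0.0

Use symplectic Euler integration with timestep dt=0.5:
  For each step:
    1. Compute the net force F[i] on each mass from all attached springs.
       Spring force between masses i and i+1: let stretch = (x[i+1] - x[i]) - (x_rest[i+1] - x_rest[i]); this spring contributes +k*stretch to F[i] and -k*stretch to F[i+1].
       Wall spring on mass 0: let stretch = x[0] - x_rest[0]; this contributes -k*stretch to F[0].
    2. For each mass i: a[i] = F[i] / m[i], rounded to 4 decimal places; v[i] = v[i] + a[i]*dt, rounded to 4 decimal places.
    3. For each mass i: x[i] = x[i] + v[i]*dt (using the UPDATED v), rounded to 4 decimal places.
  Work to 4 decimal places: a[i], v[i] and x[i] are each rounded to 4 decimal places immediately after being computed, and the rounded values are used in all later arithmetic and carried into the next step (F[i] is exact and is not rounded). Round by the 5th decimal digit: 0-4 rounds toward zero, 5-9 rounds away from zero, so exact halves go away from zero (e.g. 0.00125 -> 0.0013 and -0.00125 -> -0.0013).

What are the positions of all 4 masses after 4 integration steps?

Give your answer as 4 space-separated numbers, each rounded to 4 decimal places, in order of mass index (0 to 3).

Answer: 4.0625 12.1250 17.0000 24.3125

Derivation:
Step 0: x=[5.0000 13.0000 17.0000 22.0000] v=[0.0000 0.0000 0.0000 0.0000]
Step 1: x=[6.5000 11.0000 17.5000 22.5000] v=[3.0000 -4.0000 1.0000 1.0000]
Step 2: x=[7.0000 10.0000 17.2500 23.5000] v=[1.0000 -2.0000 -0.5000 2.0000]
Step 3: x=[5.5000 11.1250 16.5000 24.3750] v=[-3.0000 2.2500 -1.5000 1.7500]
Step 4: x=[4.0625 12.1250 17.0000 24.3125] v=[-2.8750 2.0000 1.0000 -0.1250]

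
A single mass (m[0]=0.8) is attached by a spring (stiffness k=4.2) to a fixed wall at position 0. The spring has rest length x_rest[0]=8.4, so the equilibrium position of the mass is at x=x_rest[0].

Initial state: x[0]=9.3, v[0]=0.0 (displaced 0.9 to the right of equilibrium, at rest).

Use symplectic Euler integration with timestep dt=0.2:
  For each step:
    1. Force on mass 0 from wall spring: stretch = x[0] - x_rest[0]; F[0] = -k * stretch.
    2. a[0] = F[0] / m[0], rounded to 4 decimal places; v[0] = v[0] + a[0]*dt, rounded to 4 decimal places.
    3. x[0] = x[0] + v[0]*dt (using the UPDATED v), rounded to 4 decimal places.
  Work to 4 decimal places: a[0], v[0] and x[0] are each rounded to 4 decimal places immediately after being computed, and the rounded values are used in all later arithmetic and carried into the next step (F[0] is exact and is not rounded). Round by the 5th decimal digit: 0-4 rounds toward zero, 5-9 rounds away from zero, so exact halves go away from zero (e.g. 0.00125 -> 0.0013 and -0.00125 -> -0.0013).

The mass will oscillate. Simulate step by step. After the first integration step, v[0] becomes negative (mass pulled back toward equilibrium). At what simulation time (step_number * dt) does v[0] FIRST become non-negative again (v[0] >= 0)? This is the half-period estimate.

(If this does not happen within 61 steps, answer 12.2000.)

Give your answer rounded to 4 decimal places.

Step 0: x=[9.3000] v=[0.0000]
Step 1: x=[9.1110] v=[-0.9450]
Step 2: x=[8.7727] v=[-1.6916]
Step 3: x=[8.3561] v=[-2.0829]
Step 4: x=[7.9487] v=[-2.0368]
Step 5: x=[7.6361] v=[-1.5629]
Step 6: x=[7.4839] v=[-0.7608]
Step 7: x=[7.5241] v=[0.2011]
First v>=0 after going negative at step 7, time=1.4000

Answer: 1.4000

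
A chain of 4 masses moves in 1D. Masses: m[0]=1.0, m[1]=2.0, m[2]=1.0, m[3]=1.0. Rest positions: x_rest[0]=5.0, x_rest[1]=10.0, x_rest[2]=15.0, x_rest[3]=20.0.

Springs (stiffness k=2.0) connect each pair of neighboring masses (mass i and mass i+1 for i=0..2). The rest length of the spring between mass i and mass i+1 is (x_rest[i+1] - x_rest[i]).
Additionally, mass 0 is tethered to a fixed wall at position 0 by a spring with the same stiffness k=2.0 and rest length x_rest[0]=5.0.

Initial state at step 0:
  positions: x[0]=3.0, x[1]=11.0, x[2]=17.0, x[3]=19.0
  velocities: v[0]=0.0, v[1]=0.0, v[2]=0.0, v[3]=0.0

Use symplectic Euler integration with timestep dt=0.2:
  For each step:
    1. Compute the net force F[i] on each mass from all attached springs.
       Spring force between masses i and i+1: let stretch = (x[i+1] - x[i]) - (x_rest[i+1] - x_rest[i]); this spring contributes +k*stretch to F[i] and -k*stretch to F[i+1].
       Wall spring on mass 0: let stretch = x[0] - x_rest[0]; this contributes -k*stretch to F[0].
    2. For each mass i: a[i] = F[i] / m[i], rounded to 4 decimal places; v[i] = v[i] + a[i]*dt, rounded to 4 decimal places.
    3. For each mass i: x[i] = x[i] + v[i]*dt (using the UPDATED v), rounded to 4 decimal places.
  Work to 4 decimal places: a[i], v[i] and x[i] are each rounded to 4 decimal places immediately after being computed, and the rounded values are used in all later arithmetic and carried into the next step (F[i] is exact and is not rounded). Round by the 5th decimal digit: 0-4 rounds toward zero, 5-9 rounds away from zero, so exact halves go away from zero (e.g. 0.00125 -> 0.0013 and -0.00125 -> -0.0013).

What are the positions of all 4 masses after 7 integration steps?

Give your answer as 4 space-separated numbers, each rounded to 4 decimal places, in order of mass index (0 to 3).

Answer: 7.5459 9.7628 13.7723 21.6383

Derivation:
Step 0: x=[3.0000 11.0000 17.0000 19.0000] v=[0.0000 0.0000 0.0000 0.0000]
Step 1: x=[3.4000 10.9200 16.6800 19.2400] v=[2.0000 -0.4000 -1.6000 1.2000]
Step 2: x=[4.1296 10.7696 16.1040 19.6752] v=[3.6480 -0.7520 -2.8800 2.1760]
Step 3: x=[5.0600 10.5670 15.3869 20.2247] v=[4.6522 -1.0131 -3.5853 2.7475]
Step 4: x=[6.0262 10.3369 14.6713 20.7872] v=[4.8310 -1.1505 -3.5781 2.8124]
Step 5: x=[6.8552 10.1077 14.0982 21.2604] v=[4.1448 -1.1458 -2.8655 2.3660]
Step 6: x=[7.3959 9.9081 13.7788 21.5606] v=[2.7037 -0.9982 -1.5968 1.5011]
Step 7: x=[7.5459 9.7628 13.7723 21.6383] v=[0.7502 -0.7265 -0.0324 0.3884]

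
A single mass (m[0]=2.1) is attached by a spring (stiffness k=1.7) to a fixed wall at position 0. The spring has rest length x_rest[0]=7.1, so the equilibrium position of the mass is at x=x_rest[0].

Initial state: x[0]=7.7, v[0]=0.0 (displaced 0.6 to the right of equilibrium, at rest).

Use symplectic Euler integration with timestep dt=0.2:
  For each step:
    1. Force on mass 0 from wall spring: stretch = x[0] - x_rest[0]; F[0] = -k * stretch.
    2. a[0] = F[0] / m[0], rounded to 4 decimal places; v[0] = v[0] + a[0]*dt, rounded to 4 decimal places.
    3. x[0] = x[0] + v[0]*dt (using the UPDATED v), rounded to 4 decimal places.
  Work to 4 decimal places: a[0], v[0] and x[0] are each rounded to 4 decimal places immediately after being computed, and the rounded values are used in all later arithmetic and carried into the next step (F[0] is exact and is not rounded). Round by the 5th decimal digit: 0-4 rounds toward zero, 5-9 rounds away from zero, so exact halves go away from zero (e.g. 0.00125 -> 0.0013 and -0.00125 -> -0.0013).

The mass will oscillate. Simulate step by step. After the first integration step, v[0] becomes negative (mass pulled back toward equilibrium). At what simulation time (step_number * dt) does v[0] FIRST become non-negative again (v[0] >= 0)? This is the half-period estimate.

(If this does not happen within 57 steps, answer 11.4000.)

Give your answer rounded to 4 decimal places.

Step 0: x=[7.7000] v=[0.0000]
Step 1: x=[7.6806] v=[-0.0971]
Step 2: x=[7.6424] v=[-0.1911]
Step 3: x=[7.5866] v=[-0.2789]
Step 4: x=[7.5151] v=[-0.3577]
Step 5: x=[7.4301] v=[-0.4249]
Step 6: x=[7.3344] v=[-0.4783]
Step 7: x=[7.2311] v=[-0.5163]
Step 8: x=[7.1236] v=[-0.5375]
Step 9: x=[7.0153] v=[-0.5413]
Step 10: x=[6.9098] v=[-0.5276]
Step 11: x=[6.8104] v=[-0.4968]
Step 12: x=[6.7204] v=[-0.4499]
Step 13: x=[6.6427] v=[-0.3884]
Step 14: x=[6.5798] v=[-0.3144]
Step 15: x=[6.5338] v=[-0.2302]
Step 16: x=[6.5061] v=[-0.1385]
Step 17: x=[6.4976] v=[-0.0423]
Step 18: x=[6.5086] v=[0.0552]
First v>=0 after going negative at step 18, time=3.6000

Answer: 3.6000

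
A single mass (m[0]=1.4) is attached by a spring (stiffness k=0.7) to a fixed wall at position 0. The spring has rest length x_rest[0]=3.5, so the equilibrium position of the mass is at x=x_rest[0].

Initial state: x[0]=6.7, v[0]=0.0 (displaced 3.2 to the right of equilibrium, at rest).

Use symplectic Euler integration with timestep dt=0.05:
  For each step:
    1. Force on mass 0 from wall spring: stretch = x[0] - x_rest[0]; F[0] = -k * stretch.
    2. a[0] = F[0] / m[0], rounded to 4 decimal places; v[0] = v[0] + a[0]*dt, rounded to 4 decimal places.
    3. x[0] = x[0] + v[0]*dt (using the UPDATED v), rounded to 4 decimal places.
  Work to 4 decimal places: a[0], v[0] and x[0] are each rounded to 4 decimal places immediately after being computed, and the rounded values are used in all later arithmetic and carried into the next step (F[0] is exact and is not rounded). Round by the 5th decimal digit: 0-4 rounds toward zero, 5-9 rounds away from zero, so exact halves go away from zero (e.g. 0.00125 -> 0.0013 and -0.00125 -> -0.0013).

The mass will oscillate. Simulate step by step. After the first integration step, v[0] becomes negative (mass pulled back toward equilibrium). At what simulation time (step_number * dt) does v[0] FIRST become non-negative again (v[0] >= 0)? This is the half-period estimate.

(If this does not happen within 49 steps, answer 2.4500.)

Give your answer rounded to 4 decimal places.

Step 0: x=[6.7000] v=[0.0000]
Step 1: x=[6.6960] v=[-0.0800]
Step 2: x=[6.6880] v=[-0.1599]
Step 3: x=[6.6760] v=[-0.2396]
Step 4: x=[6.6601] v=[-0.3190]
Step 5: x=[6.6402] v=[-0.3980]
Step 6: x=[6.6164] v=[-0.4765]
Step 7: x=[6.5887] v=[-0.5544]
Step 8: x=[6.5571] v=[-0.6316]
Step 9: x=[6.5217] v=[-0.7080]
Step 10: x=[6.4825] v=[-0.7835]
Step 11: x=[6.4396] v=[-0.8581]
Step 12: x=[6.3930] v=[-0.9316]
Step 13: x=[6.3428] v=[-1.0039]
Step 14: x=[6.2891] v=[-1.0750]
Step 15: x=[6.2319] v=[-1.1447]
Step 16: x=[6.1713] v=[-1.2130]
Step 17: x=[6.1073] v=[-1.2798]
Step 18: x=[6.0401] v=[-1.3450]
Step 19: x=[5.9697] v=[-1.4085]
Step 20: x=[5.8962] v=[-1.4702]
Step 21: x=[5.8197] v=[-1.5301]
Step 22: x=[5.7403] v=[-1.5881]
Step 23: x=[5.6581] v=[-1.6441]
Step 24: x=[5.5732] v=[-1.6981]
Step 25: x=[5.4857] v=[-1.7499]
Step 26: x=[5.3957] v=[-1.7995]
Step 27: x=[5.3034] v=[-1.8469]
Step 28: x=[5.2088] v=[-1.8920]
Step 29: x=[5.1121] v=[-1.9347]
Step 30: x=[5.0134] v=[-1.9750]
Step 31: x=[4.9128] v=[-2.0128]
Step 32: x=[4.8104] v=[-2.0481]
Step 33: x=[4.7064] v=[-2.0809]
Step 34: x=[4.6008] v=[-2.1111]
Step 35: x=[4.4939] v=[-2.1386]
Step 36: x=[4.3857] v=[-2.1635]
Step 37: x=[4.2764] v=[-2.1856]
Step 38: x=[4.1662] v=[-2.2050]
Step 39: x=[4.0551] v=[-2.2217]
Step 40: x=[3.9433] v=[-2.2356]
Step 41: x=[3.8310] v=[-2.2467]
Step 42: x=[3.7183] v=[-2.2550]
Step 43: x=[3.6053] v=[-2.2605]
Step 44: x=[3.4921] v=[-2.2631]
Step 45: x=[3.3790] v=[-2.2629]
Step 46: x=[3.2660] v=[-2.2599]
Step 47: x=[3.1533] v=[-2.2541]
Step 48: x=[3.0410] v=[-2.2454]
Step 49: x=[2.9293] v=[-2.2339]
v[0] did not become non-negative within 49 steps; using fallback time=2.4500

Answer: 2.4500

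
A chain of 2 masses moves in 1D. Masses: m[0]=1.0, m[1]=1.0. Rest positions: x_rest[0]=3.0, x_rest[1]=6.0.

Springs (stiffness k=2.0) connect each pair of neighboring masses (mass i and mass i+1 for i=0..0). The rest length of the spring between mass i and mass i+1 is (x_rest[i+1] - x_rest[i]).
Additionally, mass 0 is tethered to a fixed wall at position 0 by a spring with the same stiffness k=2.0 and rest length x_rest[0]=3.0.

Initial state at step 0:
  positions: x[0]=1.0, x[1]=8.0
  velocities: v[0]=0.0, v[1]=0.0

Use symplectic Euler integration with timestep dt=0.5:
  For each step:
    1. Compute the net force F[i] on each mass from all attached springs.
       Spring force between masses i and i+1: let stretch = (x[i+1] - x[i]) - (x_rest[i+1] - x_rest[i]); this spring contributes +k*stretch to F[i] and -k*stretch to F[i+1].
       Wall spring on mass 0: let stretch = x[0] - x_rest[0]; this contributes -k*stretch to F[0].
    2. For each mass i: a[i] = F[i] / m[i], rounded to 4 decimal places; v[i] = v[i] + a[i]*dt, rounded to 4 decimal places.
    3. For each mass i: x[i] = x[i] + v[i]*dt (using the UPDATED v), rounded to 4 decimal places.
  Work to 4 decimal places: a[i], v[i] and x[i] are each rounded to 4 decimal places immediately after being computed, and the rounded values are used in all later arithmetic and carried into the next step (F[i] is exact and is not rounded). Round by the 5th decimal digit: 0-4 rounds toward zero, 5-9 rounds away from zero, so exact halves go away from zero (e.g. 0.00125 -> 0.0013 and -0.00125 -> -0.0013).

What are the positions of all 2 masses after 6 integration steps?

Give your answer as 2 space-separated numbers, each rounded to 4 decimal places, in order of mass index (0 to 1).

Step 0: x=[1.0000 8.0000] v=[0.0000 0.0000]
Step 1: x=[4.0000 6.0000] v=[6.0000 -4.0000]
Step 2: x=[6.0000 4.5000] v=[4.0000 -3.0000]
Step 3: x=[4.2500 5.2500] v=[-3.5000 1.5000]
Step 4: x=[0.8750 7.0000] v=[-6.7500 3.5000]
Step 5: x=[0.1250 7.1875] v=[-1.5000 0.3750]
Step 6: x=[2.8438 5.3438] v=[5.4375 -3.6875]

Answer: 2.8438 5.3438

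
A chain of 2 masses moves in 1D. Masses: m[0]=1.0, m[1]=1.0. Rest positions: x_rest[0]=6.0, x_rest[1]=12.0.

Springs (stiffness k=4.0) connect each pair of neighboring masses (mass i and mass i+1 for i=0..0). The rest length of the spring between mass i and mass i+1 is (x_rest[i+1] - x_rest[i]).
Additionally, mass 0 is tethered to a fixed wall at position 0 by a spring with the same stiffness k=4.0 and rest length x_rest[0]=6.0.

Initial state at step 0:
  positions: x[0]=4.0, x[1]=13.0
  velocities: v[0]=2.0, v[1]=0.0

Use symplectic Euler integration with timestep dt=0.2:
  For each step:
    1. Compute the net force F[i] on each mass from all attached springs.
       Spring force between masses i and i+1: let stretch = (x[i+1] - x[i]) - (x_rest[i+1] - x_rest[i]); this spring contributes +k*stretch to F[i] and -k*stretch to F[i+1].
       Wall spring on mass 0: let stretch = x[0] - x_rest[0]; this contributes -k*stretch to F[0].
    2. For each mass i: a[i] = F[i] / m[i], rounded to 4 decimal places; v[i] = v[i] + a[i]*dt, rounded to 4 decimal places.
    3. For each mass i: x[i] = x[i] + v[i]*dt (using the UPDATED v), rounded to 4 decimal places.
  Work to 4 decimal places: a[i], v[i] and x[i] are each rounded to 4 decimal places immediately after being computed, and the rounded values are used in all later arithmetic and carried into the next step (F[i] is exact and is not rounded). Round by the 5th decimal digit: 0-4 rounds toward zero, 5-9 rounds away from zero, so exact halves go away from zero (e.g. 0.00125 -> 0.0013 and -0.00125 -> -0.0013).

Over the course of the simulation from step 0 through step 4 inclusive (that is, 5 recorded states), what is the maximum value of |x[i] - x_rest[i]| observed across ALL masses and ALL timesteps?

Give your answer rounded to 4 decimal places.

Answer: 2.5304

Derivation:
Step 0: x=[4.0000 13.0000] v=[2.0000 0.0000]
Step 1: x=[5.2000 12.5200] v=[6.0000 -2.4000]
Step 2: x=[6.7392 11.8288] v=[7.6960 -3.4560]
Step 3: x=[8.0145 11.2833] v=[6.3763 -2.7277]
Step 4: x=[8.5304 11.1748] v=[2.5797 -0.5427]
Max displacement = 2.5304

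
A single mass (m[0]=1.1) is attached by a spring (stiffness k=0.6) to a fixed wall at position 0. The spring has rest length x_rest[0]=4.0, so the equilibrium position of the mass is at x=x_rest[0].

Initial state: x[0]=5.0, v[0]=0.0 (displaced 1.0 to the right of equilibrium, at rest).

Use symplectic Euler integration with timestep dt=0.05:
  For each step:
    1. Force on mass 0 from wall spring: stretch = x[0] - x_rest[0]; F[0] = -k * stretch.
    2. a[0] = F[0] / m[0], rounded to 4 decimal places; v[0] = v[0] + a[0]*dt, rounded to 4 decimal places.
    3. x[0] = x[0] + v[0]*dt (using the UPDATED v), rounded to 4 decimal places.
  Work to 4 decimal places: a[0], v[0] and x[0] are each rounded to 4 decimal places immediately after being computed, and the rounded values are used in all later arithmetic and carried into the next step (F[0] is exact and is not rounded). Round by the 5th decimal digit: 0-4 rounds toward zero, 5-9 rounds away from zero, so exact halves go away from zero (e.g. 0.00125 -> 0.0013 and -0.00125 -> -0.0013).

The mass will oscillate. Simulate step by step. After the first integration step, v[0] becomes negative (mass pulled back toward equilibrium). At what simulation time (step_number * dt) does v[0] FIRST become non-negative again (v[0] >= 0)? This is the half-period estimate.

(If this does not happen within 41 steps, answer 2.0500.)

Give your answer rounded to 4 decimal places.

Step 0: x=[5.0000] v=[0.0000]
Step 1: x=[4.9986] v=[-0.0273]
Step 2: x=[4.9959] v=[-0.0545]
Step 3: x=[4.9918] v=[-0.0817]
Step 4: x=[4.9864] v=[-0.1088]
Step 5: x=[4.9796] v=[-0.1357]
Step 6: x=[4.9715] v=[-0.1624]
Step 7: x=[4.9621] v=[-0.1889]
Step 8: x=[4.9513] v=[-0.2151]
Step 9: x=[4.9393] v=[-0.2410]
Step 10: x=[4.9260] v=[-0.2666]
Step 11: x=[4.9114] v=[-0.2919]
Step 12: x=[4.8956] v=[-0.3168]
Step 13: x=[4.8785] v=[-0.3412]
Step 14: x=[4.8602] v=[-0.3652]
Step 15: x=[4.8408] v=[-0.3887]
Step 16: x=[4.8202] v=[-0.4116]
Step 17: x=[4.7985] v=[-0.4340]
Step 18: x=[4.7757] v=[-0.4558]
Step 19: x=[4.7519] v=[-0.4770]
Step 20: x=[4.7270] v=[-0.4975]
Step 21: x=[4.7011] v=[-0.5173]
Step 22: x=[4.6743] v=[-0.5364]
Step 23: x=[4.6466] v=[-0.5548]
Step 24: x=[4.6180] v=[-0.5724]
Step 25: x=[4.5885] v=[-0.5893]
Step 26: x=[4.5582] v=[-0.6054]
Step 27: x=[4.5272] v=[-0.6206]
Step 28: x=[4.4955] v=[-0.6350]
Step 29: x=[4.4631] v=[-0.6485]
Step 30: x=[4.4300] v=[-0.6611]
Step 31: x=[4.3964] v=[-0.6728]
Step 32: x=[4.3622] v=[-0.6836]
Step 33: x=[4.3275] v=[-0.6935]
Step 34: x=[4.2924] v=[-0.7024]
Step 35: x=[4.2569] v=[-0.7104]
Step 36: x=[4.2210] v=[-0.7174]
Step 37: x=[4.1848] v=[-0.7234]
Step 38: x=[4.1484] v=[-0.7284]
Step 39: x=[4.1118] v=[-0.7324]
Step 40: x=[4.0750] v=[-0.7355]
Step 41: x=[4.0381] v=[-0.7375]
v[0] did not become non-negative within 41 steps; using fallback time=2.0500

Answer: 2.0500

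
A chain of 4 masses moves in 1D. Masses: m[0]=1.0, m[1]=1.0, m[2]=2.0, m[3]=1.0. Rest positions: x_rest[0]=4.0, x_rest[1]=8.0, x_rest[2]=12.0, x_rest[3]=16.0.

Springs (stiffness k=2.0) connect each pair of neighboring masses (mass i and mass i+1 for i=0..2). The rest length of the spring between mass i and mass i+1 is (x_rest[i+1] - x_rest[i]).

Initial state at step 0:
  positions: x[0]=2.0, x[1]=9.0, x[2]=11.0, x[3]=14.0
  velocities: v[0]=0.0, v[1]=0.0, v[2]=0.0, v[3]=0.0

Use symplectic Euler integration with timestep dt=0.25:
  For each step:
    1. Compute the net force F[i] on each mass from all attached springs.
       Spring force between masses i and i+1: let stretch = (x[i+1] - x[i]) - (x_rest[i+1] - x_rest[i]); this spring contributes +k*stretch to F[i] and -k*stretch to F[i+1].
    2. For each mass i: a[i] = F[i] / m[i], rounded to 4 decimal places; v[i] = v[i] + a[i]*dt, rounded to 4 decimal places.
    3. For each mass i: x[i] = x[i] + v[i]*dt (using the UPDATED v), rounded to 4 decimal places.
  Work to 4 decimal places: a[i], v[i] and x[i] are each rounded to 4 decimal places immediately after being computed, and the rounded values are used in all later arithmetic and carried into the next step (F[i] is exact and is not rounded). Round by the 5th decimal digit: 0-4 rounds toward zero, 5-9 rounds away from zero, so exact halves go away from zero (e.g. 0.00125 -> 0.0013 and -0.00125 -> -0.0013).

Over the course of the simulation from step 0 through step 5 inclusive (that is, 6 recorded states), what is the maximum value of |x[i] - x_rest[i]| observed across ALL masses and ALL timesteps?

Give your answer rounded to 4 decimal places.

Step 0: x=[2.0000 9.0000 11.0000 14.0000] v=[0.0000 0.0000 0.0000 0.0000]
Step 1: x=[2.3750 8.3750 11.0625 14.1250] v=[1.5000 -2.5000 0.2500 0.5000]
Step 2: x=[3.0000 7.3359 11.1485 14.3672] v=[2.5000 -4.1563 0.3438 0.9688]
Step 3: x=[3.6670 6.2314 11.1973 14.7071] v=[2.6680 -4.4180 0.1953 1.3595]
Step 4: x=[4.1546 5.4271 11.1551 15.1083] v=[1.9502 -3.2173 -0.1687 1.6046]
Step 5: x=[4.3012 5.1797 11.0020 15.5153] v=[0.5865 -0.9896 -0.6124 1.6280]
Max displacement = 2.8203

Answer: 2.8203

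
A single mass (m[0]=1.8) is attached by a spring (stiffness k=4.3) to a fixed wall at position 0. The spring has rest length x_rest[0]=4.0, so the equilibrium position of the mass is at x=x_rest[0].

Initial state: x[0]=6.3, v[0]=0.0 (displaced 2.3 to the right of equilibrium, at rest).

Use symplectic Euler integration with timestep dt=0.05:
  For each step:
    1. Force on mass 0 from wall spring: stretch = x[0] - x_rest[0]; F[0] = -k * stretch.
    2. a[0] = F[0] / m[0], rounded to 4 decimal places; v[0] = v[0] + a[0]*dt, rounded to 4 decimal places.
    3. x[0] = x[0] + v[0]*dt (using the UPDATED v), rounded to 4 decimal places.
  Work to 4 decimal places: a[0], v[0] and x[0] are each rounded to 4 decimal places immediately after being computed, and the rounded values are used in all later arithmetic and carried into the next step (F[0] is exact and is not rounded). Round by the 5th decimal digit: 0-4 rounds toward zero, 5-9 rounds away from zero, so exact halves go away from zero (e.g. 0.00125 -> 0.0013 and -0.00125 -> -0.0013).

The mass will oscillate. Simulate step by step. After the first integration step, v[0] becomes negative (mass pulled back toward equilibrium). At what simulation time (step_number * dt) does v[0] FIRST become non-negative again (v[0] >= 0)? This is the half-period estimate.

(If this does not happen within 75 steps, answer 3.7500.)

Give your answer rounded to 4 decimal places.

Step 0: x=[6.3000] v=[0.0000]
Step 1: x=[6.2863] v=[-0.2747]
Step 2: x=[6.2589] v=[-0.5478]
Step 3: x=[6.2180] v=[-0.8176]
Step 4: x=[6.1639] v=[-1.0825]
Step 5: x=[6.0969] v=[-1.3410]
Step 6: x=[6.0173] v=[-1.5915]
Step 7: x=[5.9257] v=[-1.8325]
Step 8: x=[5.8226] v=[-2.0625]
Step 9: x=[5.7086] v=[-2.2802]
Step 10: x=[5.5844] v=[-2.4843]
Step 11: x=[5.4507] v=[-2.6736]
Step 12: x=[5.3084] v=[-2.8469]
Step 13: x=[5.1582] v=[-3.0032]
Step 14: x=[5.0011] v=[-3.1415]
Step 15: x=[4.8380] v=[-3.2611]
Step 16: x=[4.6699] v=[-3.3612]
Step 17: x=[4.4978] v=[-3.4412]
Step 18: x=[4.3228] v=[-3.5007]
Step 19: x=[4.1458] v=[-3.5393]
Step 20: x=[3.9680] v=[-3.5567]
Step 21: x=[3.7904] v=[-3.5529]
Step 22: x=[3.6140] v=[-3.5279]
Step 23: x=[3.4399] v=[-3.4818]
Step 24: x=[3.2692] v=[-3.4149]
Step 25: x=[3.1028] v=[-3.3276]
Step 26: x=[2.9418] v=[-3.2204]
Step 27: x=[2.7871] v=[-3.0940]
Step 28: x=[2.6396] v=[-2.9491]
Step 29: x=[2.5003] v=[-2.7866]
Step 30: x=[2.3699] v=[-2.6075]
Step 31: x=[2.2493] v=[-2.4128]
Step 32: x=[2.1391] v=[-2.2037]
Step 33: x=[2.0400] v=[-1.9814]
Step 34: x=[1.9526] v=[-1.7473]
Step 35: x=[1.8775] v=[-1.5028]
Step 36: x=[1.8150] v=[-1.2493]
Step 37: x=[1.7656] v=[-0.9883]
Step 38: x=[1.7295] v=[-0.7214]
Step 39: x=[1.7070] v=[-0.4502]
Step 40: x=[1.6982] v=[-0.1763]
Step 41: x=[1.7031] v=[0.0986]
First v>=0 after going negative at step 41, time=2.0500

Answer: 2.0500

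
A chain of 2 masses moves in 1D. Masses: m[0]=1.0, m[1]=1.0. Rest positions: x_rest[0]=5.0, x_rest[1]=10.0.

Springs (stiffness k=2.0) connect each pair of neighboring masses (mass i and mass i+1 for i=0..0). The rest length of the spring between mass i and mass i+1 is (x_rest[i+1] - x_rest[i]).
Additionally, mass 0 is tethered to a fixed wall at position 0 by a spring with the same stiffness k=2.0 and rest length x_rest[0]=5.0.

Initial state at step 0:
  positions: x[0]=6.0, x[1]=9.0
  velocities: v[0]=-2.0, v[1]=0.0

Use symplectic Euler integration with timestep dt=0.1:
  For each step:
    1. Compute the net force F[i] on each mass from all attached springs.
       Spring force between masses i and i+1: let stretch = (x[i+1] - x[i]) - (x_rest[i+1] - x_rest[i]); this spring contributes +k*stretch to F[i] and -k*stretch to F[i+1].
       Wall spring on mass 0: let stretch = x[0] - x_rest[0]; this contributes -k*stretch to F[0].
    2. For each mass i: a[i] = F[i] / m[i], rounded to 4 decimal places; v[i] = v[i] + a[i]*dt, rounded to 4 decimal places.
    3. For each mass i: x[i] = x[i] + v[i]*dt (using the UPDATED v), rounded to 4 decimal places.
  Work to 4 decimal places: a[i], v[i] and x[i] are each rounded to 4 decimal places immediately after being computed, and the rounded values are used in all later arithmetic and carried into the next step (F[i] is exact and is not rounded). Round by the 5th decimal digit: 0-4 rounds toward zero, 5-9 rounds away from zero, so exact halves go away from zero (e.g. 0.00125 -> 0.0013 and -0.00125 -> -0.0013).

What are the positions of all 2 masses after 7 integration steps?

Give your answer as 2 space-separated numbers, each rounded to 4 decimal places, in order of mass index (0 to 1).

Answer: 3.6894 9.6937

Derivation:
Step 0: x=[6.0000 9.0000] v=[-2.0000 0.0000]
Step 1: x=[5.7400 9.0400] v=[-2.6000 0.4000]
Step 2: x=[5.4312 9.1140] v=[-3.0880 0.7400]
Step 3: x=[5.0874 9.2143] v=[-3.4377 1.0034]
Step 4: x=[4.7244 9.3321] v=[-3.6298 1.1780]
Step 5: x=[4.3591 9.4578] v=[-3.6531 1.2565]
Step 6: x=[4.0086 9.5815] v=[-3.5052 1.2368]
Step 7: x=[3.6894 9.6937] v=[-3.1923 1.1222]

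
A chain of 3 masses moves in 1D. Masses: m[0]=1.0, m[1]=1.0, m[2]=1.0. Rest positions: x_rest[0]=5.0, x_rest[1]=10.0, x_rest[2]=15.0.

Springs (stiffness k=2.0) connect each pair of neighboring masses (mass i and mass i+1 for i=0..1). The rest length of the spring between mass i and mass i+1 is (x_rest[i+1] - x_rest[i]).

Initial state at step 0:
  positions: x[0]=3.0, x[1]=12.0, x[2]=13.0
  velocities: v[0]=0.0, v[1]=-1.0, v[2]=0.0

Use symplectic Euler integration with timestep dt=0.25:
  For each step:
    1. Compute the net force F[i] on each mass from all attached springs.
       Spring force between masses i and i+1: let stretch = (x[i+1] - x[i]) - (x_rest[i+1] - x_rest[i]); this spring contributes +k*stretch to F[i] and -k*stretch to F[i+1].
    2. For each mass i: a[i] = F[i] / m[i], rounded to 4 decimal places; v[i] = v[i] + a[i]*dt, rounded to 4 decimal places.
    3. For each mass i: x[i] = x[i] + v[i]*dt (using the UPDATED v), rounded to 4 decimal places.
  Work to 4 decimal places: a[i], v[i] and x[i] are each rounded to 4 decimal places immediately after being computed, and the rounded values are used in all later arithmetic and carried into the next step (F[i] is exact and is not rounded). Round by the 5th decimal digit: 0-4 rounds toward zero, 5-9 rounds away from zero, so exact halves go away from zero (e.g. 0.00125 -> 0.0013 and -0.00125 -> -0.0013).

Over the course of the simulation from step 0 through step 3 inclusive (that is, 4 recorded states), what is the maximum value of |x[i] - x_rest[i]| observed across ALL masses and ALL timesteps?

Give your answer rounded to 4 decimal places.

Step 0: x=[3.0000 12.0000 13.0000] v=[0.0000 -1.0000 0.0000]
Step 1: x=[3.5000 10.7500 13.5000] v=[2.0000 -5.0000 2.0000]
Step 2: x=[4.2813 8.9375 14.2813] v=[3.1250 -7.2500 3.1250]
Step 3: x=[5.0196 7.2110 15.0196] v=[2.9531 -6.9062 2.9531]
Max displacement = 2.7890

Answer: 2.7890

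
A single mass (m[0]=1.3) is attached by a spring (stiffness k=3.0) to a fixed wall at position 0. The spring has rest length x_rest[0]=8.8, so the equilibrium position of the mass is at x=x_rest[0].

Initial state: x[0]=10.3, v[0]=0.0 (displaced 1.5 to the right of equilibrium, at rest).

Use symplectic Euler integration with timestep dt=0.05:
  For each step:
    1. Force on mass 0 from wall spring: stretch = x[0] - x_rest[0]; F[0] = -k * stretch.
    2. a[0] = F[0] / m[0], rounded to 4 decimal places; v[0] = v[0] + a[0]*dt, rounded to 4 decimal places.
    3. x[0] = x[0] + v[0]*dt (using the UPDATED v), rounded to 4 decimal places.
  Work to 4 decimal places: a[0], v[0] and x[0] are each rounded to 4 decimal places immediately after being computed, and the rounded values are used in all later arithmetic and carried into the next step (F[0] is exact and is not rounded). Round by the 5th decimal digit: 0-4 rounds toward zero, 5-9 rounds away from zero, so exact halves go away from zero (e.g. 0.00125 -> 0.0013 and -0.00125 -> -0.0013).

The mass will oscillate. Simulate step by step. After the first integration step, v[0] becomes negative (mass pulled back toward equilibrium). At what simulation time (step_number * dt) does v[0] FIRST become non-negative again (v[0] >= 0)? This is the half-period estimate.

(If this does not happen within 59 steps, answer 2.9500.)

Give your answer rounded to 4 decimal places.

Step 0: x=[10.3000] v=[0.0000]
Step 1: x=[10.2913] v=[-0.1731]
Step 2: x=[10.2740] v=[-0.3452]
Step 3: x=[10.2482] v=[-0.5153]
Step 4: x=[10.2141] v=[-0.6824]
Step 5: x=[10.1718] v=[-0.8456]
Step 6: x=[10.1216] v=[-1.0039]
Step 7: x=[10.0638] v=[-1.1564]
Step 8: x=[9.9987] v=[-1.3022]
Step 9: x=[9.9267] v=[-1.4405]
Step 10: x=[9.8482] v=[-1.5705]
Step 11: x=[9.7636] v=[-1.6914]
Step 12: x=[9.6735] v=[-1.8026]
Step 13: x=[9.5783] v=[-1.9034]
Step 14: x=[9.4786] v=[-1.9932]
Step 15: x=[9.3750] v=[-2.0715]
Step 16: x=[9.2681] v=[-2.1378]
Step 17: x=[9.1585] v=[-2.1918]
Step 18: x=[9.0468] v=[-2.2332]
Step 19: x=[8.9337] v=[-2.2617]
Step 20: x=[8.8198] v=[-2.2771]
Step 21: x=[8.7058] v=[-2.2794]
Step 22: x=[8.5924] v=[-2.2685]
Step 23: x=[8.4802] v=[-2.2445]
Step 24: x=[8.3698] v=[-2.2076]
Step 25: x=[8.2619] v=[-2.1580]
Step 26: x=[8.1571] v=[-2.0959]
Step 27: x=[8.0560] v=[-2.0217]
Step 28: x=[7.9592] v=[-1.9359]
Step 29: x=[7.8673] v=[-1.8389]
Step 30: x=[7.7807] v=[-1.7313]
Step 31: x=[7.7000] v=[-1.6137]
Step 32: x=[7.6257] v=[-1.4868]
Step 33: x=[7.5581] v=[-1.3513]
Step 34: x=[7.4977] v=[-1.2080]
Step 35: x=[7.4448] v=[-1.0577]
Step 36: x=[7.3997] v=[-0.9013]
Step 37: x=[7.3627] v=[-0.7397]
Step 38: x=[7.3340] v=[-0.5739]
Step 39: x=[7.3138] v=[-0.4047]
Step 40: x=[7.3021] v=[-0.2332]
Step 41: x=[7.2991] v=[-0.0604]
Step 42: x=[7.3047] v=[0.1128]
First v>=0 after going negative at step 42, time=2.1000

Answer: 2.1000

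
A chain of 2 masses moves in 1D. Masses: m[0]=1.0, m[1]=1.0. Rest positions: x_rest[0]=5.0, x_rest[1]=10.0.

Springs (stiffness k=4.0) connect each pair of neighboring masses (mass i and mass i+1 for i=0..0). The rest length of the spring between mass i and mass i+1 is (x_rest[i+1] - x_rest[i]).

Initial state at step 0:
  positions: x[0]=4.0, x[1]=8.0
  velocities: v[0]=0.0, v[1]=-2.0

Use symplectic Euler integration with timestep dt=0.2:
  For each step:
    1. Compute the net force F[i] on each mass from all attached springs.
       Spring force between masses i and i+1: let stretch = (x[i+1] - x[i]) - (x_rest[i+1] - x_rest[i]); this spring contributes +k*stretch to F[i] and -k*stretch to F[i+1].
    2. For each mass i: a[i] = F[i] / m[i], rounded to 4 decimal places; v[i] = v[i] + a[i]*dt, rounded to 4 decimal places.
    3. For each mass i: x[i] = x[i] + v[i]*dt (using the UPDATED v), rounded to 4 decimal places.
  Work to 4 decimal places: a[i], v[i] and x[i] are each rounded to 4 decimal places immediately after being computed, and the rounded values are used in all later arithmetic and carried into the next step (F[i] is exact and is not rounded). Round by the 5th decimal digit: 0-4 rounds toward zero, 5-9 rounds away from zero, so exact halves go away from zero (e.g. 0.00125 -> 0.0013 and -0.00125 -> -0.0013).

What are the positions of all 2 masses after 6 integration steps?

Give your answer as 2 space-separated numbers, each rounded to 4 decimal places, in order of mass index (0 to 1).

Step 0: x=[4.0000 8.0000] v=[0.0000 -2.0000]
Step 1: x=[3.8400 7.7600] v=[-0.8000 -1.2000]
Step 2: x=[3.5072 7.6928] v=[-1.6640 -0.3360]
Step 3: x=[3.0441 7.7559] v=[-2.3155 0.3155]
Step 4: x=[2.5349 7.8651] v=[-2.5461 0.5461]
Step 5: x=[2.0785 7.9215] v=[-2.2819 0.2819]
Step 6: x=[1.7570 7.8430] v=[-1.6075 -0.3925]

Answer: 1.7570 7.8430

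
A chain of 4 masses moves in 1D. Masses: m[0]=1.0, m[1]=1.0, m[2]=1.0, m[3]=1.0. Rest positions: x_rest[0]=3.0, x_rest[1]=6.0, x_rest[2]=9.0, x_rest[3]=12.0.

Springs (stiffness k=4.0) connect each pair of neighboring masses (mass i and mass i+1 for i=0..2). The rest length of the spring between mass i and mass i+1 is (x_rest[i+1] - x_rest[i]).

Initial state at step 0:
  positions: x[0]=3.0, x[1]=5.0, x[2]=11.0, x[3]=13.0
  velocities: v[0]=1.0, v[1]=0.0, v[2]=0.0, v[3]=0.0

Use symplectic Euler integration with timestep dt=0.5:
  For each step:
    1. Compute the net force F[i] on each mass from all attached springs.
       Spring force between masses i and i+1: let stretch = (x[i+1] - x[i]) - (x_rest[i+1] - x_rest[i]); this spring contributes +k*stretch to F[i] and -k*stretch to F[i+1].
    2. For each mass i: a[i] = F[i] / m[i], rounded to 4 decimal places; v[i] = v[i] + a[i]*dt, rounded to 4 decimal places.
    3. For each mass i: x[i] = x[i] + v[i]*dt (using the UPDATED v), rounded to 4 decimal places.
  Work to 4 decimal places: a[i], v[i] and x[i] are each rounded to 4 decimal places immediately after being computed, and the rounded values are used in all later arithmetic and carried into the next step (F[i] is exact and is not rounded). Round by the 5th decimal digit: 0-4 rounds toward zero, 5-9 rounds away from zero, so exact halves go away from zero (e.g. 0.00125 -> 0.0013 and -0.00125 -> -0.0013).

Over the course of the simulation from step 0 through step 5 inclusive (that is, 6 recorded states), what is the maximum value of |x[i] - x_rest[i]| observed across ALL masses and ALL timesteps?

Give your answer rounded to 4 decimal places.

Step 0: x=[3.0000 5.0000 11.0000 13.0000] v=[1.0000 0.0000 0.0000 0.0000]
Step 1: x=[2.5000 9.0000 7.0000 14.0000] v=[-1.0000 8.0000 -8.0000 2.0000]
Step 2: x=[5.5000 4.5000 12.0000 11.0000] v=[6.0000 -9.0000 10.0000 -6.0000]
Step 3: x=[4.5000 8.5000 8.5000 12.0000] v=[-2.0000 8.0000 -7.0000 2.0000]
Step 4: x=[4.5000 8.5000 8.5000 12.5000] v=[0.0000 0.0000 0.0000 1.0000]
Step 5: x=[5.5000 4.5000 12.5000 12.0000] v=[2.0000 -8.0000 8.0000 -1.0000]
Max displacement = 3.5000

Answer: 3.5000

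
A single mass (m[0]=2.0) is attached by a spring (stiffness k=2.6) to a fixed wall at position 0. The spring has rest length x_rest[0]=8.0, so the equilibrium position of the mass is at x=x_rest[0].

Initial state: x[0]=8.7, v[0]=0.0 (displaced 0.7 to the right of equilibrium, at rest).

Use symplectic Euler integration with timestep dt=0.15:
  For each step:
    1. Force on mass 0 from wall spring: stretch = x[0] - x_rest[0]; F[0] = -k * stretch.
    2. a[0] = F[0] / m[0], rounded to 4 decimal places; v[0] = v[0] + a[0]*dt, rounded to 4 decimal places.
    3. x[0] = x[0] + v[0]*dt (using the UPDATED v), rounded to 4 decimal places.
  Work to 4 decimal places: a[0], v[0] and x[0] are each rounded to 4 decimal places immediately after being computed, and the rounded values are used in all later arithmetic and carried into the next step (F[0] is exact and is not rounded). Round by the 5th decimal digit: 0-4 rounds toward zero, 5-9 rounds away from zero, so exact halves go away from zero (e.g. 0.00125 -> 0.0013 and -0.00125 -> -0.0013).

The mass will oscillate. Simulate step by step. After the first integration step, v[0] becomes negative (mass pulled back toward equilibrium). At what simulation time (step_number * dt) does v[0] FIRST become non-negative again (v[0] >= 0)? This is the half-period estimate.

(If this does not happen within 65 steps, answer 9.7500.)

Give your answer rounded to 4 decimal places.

Answer: 2.8500

Derivation:
Step 0: x=[8.7000] v=[0.0000]
Step 1: x=[8.6795] v=[-0.1365]
Step 2: x=[8.6392] v=[-0.2690]
Step 3: x=[8.5801] v=[-0.3937]
Step 4: x=[8.5041] v=[-0.5068]
Step 5: x=[8.4133] v=[-0.6051]
Step 6: x=[8.3104] v=[-0.6857]
Step 7: x=[8.1985] v=[-0.7462]
Step 8: x=[8.0808] v=[-0.7849]
Step 9: x=[7.9607] v=[-0.8007]
Step 10: x=[7.8418] v=[-0.7930]
Step 11: x=[7.7275] v=[-0.7621]
Step 12: x=[7.6212] v=[-0.7090]
Step 13: x=[7.5259] v=[-0.6351]
Step 14: x=[7.4445] v=[-0.5427]
Step 15: x=[7.3793] v=[-0.4344]
Step 16: x=[7.3323] v=[-0.3134]
Step 17: x=[7.3048] v=[-0.1832]
Step 18: x=[7.2977] v=[-0.0476]
Step 19: x=[7.3111] v=[0.0894]
First v>=0 after going negative at step 19, time=2.8500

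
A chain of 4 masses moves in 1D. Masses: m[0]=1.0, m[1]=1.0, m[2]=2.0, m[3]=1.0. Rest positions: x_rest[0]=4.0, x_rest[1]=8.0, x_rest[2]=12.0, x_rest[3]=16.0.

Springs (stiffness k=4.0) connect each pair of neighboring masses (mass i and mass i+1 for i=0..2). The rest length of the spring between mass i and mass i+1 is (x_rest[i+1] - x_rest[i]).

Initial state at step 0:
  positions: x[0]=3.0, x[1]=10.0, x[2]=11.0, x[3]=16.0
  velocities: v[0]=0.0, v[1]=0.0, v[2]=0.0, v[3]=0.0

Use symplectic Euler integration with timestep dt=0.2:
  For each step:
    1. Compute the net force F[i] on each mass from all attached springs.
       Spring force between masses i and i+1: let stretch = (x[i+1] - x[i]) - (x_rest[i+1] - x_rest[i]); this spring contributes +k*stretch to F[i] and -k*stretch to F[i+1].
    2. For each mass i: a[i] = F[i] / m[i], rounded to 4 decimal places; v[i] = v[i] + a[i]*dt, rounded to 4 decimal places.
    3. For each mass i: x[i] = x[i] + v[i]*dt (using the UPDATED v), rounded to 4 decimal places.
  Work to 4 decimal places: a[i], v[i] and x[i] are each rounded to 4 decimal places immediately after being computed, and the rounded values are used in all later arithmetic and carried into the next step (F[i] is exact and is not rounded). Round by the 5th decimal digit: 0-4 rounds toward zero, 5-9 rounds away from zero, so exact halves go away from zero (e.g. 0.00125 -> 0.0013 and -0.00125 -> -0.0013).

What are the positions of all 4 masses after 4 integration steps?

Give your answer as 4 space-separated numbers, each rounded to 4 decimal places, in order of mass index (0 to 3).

Answer: 5.0406 5.6281 12.5036 15.3240

Derivation:
Step 0: x=[3.0000 10.0000 11.0000 16.0000] v=[0.0000 0.0000 0.0000 0.0000]
Step 1: x=[3.4800 9.0400 11.3200 15.8400] v=[2.4000 -4.8000 1.6000 -0.8000]
Step 2: x=[4.2096 7.5552 11.8192 15.5968] v=[3.6480 -7.4240 2.4960 -1.2160]
Step 3: x=[4.8345 6.2173 12.2795 15.3892] v=[3.1245 -6.6893 2.3014 -1.0381]
Step 4: x=[5.0406 5.6281 12.5036 15.3240] v=[1.0307 -2.9458 1.1204 -0.3259]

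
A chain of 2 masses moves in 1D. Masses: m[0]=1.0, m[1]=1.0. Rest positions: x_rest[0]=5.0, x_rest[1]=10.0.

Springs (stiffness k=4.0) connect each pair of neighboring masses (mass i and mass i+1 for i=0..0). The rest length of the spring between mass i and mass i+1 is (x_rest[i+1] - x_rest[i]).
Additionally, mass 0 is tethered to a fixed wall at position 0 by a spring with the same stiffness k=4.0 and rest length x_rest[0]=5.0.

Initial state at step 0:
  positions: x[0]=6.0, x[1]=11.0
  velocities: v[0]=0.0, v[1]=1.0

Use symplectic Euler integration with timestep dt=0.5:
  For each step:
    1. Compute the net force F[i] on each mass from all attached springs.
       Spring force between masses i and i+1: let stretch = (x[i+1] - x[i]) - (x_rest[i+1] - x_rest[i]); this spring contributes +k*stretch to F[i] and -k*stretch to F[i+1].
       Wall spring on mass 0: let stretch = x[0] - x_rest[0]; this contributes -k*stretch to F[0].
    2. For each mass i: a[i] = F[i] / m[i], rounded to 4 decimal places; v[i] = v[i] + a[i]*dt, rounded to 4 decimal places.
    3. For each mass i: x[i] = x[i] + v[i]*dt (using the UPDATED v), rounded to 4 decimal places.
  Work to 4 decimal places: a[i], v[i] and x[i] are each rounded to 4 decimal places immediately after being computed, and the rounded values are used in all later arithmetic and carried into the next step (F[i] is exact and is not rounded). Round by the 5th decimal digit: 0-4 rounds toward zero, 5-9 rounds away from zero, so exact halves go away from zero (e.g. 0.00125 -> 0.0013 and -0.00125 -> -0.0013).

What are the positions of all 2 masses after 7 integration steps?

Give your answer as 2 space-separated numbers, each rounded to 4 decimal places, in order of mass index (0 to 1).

Answer: 4.5000 9.5000

Derivation:
Step 0: x=[6.0000 11.0000] v=[0.0000 1.0000]
Step 1: x=[5.0000 11.5000] v=[-2.0000 1.0000]
Step 2: x=[5.5000 10.5000] v=[1.0000 -2.0000]
Step 3: x=[5.5000 9.5000] v=[0.0000 -2.0000]
Step 4: x=[4.0000 9.5000] v=[-3.0000 0.0000]
Step 5: x=[4.0000 9.0000] v=[0.0000 -1.0000]
Step 6: x=[5.0000 8.5000] v=[2.0000 -1.0000]
Step 7: x=[4.5000 9.5000] v=[-1.0000 2.0000]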